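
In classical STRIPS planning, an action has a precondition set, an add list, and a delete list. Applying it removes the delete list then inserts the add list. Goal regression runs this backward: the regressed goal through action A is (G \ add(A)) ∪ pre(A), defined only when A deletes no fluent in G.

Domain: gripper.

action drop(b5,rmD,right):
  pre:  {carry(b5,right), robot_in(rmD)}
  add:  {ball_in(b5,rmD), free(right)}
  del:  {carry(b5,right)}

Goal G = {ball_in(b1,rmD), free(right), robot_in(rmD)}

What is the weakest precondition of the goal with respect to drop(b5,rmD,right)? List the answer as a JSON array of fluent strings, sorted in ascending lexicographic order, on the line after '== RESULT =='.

Regress:
  G ∩ del = {}  (empty — regression defined)
  G \ add = {ball_in(b1,rmD), free(right), robot_in(rmD)} \ {ball_in(b5,rmD), free(right)} = {ball_in(b1,rmD), robot_in(rmD)}
  ∪ pre   = {ball_in(b1,rmD), robot_in(rmD)} ∪ {carry(b5,right), robot_in(rmD)}
          = {ball_in(b1,rmD), carry(b5,right), robot_in(rmD)}

== RESULT ==
["ball_in(b1,rmD)", "carry(b5,right)", "robot_in(rmD)"]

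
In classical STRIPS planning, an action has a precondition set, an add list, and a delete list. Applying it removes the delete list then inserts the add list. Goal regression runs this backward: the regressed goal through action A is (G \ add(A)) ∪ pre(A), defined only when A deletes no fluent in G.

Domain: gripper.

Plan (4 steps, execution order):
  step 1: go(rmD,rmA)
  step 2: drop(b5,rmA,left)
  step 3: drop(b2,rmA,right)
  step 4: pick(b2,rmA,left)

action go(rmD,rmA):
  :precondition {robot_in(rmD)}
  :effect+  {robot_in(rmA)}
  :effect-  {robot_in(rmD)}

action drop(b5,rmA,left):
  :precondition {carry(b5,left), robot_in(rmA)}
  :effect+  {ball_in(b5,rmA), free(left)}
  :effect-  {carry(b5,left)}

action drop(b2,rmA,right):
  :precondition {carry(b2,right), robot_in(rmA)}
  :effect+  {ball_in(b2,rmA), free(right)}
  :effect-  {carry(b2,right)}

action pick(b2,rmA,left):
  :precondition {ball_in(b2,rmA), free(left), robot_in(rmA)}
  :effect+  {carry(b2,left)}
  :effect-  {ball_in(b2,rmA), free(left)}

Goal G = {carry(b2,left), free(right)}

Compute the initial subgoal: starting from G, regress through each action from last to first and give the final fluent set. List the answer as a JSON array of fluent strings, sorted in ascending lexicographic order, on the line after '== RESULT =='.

Work backward from the goal:
  through step 4 (pick(b2,rmA,left)): drop {carry(b2,left)}, keep {free(right)}, require {ball_in(b2,rmA), free(left), robot_in(rmA)}
    → {ball_in(b2,rmA), free(left), free(right), robot_in(rmA)}
  through step 3 (drop(b2,rmA,right)): drop {ball_in(b2,rmA), free(right)}, keep {free(left), robot_in(rmA)}, require {carry(b2,right), robot_in(rmA)}
    → {carry(b2,right), free(left), robot_in(rmA)}
  through step 2 (drop(b5,rmA,left)): drop {free(left)}, keep {carry(b2,right), robot_in(rmA)}, require {carry(b5,left), robot_in(rmA)}
    → {carry(b2,right), carry(b5,left), robot_in(rmA)}
  through step 1 (go(rmD,rmA)): drop {robot_in(rmA)}, keep {carry(b2,right), carry(b5,left)}, require {robot_in(rmD)}
    → {carry(b2,right), carry(b5,left), robot_in(rmD)}

== RESULT ==
["carry(b2,right)", "carry(b5,left)", "robot_in(rmD)"]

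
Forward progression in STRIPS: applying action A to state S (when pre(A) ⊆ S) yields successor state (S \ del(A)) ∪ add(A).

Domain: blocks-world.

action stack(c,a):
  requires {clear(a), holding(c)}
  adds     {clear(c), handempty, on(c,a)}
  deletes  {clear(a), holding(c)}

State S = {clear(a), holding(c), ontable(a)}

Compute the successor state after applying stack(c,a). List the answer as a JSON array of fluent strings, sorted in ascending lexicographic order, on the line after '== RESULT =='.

Progress:
  pre ⊆ S: {clear(a), holding(c)} ⊆ S  — applicable
  S \ del = {ontable(a)}
  ∪ add   = {clear(c), handempty, on(c,a), ontable(a)}

== RESULT ==
["clear(c)", "handempty", "on(c,a)", "ontable(a)"]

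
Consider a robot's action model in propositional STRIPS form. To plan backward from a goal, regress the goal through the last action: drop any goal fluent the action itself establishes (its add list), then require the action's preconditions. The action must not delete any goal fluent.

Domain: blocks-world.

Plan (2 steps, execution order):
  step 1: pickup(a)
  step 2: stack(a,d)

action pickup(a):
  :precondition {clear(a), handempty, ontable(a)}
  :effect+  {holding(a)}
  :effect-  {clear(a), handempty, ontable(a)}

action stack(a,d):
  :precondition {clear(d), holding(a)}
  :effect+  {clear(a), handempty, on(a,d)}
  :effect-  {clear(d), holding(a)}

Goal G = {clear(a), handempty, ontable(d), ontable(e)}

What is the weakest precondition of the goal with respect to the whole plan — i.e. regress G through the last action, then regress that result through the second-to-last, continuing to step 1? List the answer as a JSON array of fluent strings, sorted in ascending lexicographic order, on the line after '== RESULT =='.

Work backward from the goal:
  through step 2 (stack(a,d)): drop {clear(a), handempty}, keep {ontable(d), ontable(e)}, require {clear(d), holding(a)}
    → {clear(d), holding(a), ontable(d), ontable(e)}
  through step 1 (pickup(a)): drop {holding(a)}, keep {clear(d), ontable(d), ontable(e)}, require {clear(a), handempty, ontable(a)}
    → {clear(a), clear(d), handempty, ontable(a), ontable(d), ontable(e)}

== RESULT ==
["clear(a)", "clear(d)", "handempty", "ontable(a)", "ontable(d)", "ontable(e)"]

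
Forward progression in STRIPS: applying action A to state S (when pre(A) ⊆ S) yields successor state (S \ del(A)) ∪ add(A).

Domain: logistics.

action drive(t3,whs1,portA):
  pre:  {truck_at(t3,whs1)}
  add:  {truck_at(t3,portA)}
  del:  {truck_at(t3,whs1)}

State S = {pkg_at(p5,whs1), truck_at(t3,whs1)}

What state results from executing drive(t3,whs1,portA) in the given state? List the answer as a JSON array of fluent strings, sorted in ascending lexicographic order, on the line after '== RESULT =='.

Progress:
  pre ⊆ S: {truck_at(t3,whs1)} ⊆ S  — applicable
  S \ del = {pkg_at(p5,whs1)}
  ∪ add   = {pkg_at(p5,whs1), truck_at(t3,portA)}

== RESULT ==
["pkg_at(p5,whs1)", "truck_at(t3,portA)"]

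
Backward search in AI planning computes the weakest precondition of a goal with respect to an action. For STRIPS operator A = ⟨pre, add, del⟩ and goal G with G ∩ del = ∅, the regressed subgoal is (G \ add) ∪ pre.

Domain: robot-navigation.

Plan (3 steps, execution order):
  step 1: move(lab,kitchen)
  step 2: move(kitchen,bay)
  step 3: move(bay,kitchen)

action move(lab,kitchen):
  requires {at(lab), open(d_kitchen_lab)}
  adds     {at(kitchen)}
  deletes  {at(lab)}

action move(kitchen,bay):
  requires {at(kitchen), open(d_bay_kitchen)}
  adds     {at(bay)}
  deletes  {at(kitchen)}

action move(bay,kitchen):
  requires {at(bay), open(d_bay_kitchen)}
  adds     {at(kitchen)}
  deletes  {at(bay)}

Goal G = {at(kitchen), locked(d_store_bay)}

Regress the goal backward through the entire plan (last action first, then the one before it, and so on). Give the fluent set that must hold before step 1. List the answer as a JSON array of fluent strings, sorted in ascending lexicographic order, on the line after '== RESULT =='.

Regress step by step:
  through step 3 (move(bay,kitchen)): drop {at(kitchen)}, keep {locked(d_store_bay)}, require {at(bay), open(d_bay_kitchen)}
    → {at(bay), locked(d_store_bay), open(d_bay_kitchen)}
  through step 2 (move(kitchen,bay)): drop {at(bay)}, keep {locked(d_store_bay), open(d_bay_kitchen)}, require {at(kitchen), open(d_bay_kitchen)}
    → {at(kitchen), locked(d_store_bay), open(d_bay_kitchen)}
  through step 1 (move(lab,kitchen)): drop {at(kitchen)}, keep {locked(d_store_bay), open(d_bay_kitchen)}, require {at(lab), open(d_kitchen_lab)}
    → {at(lab), locked(d_store_bay), open(d_bay_kitchen), open(d_kitchen_lab)}

== RESULT ==
["at(lab)", "locked(d_store_bay)", "open(d_bay_kitchen)", "open(d_kitchen_lab)"]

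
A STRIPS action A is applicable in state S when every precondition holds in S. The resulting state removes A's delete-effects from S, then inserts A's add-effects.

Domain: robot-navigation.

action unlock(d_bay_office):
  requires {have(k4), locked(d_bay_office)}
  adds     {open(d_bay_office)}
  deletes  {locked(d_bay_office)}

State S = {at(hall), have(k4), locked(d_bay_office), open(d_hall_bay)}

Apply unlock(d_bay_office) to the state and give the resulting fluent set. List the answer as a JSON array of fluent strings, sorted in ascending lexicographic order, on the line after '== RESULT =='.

Progress:
  pre ⊆ S: {have(k4), locked(d_bay_office)} ⊆ S  — applicable
  S \ del = {at(hall), have(k4), open(d_hall_bay)}
  ∪ add   = {at(hall), have(k4), open(d_bay_office), open(d_hall_bay)}

== RESULT ==
["at(hall)", "have(k4)", "open(d_bay_office)", "open(d_hall_bay)"]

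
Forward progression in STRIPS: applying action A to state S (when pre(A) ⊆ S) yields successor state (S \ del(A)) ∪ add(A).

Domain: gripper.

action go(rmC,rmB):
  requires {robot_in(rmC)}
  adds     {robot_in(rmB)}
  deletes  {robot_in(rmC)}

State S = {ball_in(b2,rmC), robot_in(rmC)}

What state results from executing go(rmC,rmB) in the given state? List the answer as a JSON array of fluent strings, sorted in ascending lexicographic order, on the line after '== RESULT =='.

Compute (S \ del) ∪ add:
  pre ⊆ S: {robot_in(rmC)} ⊆ S  — applicable
  S \ del = {ball_in(b2,rmC)}
  ∪ add   = {ball_in(b2,rmC), robot_in(rmB)}

== RESULT ==
["ball_in(b2,rmC)", "robot_in(rmB)"]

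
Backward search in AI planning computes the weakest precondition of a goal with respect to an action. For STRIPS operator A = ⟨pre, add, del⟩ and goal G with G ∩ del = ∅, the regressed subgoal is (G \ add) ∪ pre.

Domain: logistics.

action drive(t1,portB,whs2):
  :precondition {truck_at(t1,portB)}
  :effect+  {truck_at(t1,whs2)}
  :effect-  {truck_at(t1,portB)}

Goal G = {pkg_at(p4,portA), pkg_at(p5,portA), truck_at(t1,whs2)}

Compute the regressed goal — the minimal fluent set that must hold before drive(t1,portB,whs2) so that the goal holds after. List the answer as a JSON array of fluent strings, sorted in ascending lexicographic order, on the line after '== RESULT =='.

Compute (G \ add) ∪ pre:
  G ∩ del = {}  (empty — regression defined)
  G \ add = {pkg_at(p4,portA), pkg_at(p5,portA), truck_at(t1,whs2)} \ {truck_at(t1,whs2)} = {pkg_at(p4,portA), pkg_at(p5,portA)}
  ∪ pre   = {pkg_at(p4,portA), pkg_at(p5,portA)} ∪ {truck_at(t1,portB)}
          = {pkg_at(p4,portA), pkg_at(p5,portA), truck_at(t1,portB)}

== RESULT ==
["pkg_at(p4,portA)", "pkg_at(p5,portA)", "truck_at(t1,portB)"]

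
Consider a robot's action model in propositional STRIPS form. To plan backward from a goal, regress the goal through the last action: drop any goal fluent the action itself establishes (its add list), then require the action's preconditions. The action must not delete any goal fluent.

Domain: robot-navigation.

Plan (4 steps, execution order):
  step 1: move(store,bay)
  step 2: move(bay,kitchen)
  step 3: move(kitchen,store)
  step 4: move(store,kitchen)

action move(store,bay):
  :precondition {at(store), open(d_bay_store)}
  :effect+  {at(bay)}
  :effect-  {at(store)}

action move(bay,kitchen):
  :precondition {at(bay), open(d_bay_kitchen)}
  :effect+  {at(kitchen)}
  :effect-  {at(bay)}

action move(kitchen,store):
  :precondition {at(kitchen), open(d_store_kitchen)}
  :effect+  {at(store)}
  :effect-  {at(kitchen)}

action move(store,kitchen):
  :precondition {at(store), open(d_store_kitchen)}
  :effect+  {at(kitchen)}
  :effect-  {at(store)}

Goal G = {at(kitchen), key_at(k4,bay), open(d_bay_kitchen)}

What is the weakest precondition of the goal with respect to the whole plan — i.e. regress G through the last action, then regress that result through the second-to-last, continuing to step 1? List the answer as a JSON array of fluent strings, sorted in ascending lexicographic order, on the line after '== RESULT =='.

Regress step by step:
  through step 4 (move(store,kitchen)): drop {at(kitchen)}, keep {key_at(k4,bay), open(d_bay_kitchen)}, require {at(store), open(d_store_kitchen)}
    → {at(store), key_at(k4,bay), open(d_bay_kitchen), open(d_store_kitchen)}
  through step 3 (move(kitchen,store)): drop {at(store)}, keep {key_at(k4,bay), open(d_bay_kitchen), open(d_store_kitchen)}, require {at(kitchen), open(d_store_kitchen)}
    → {at(kitchen), key_at(k4,bay), open(d_bay_kitchen), open(d_store_kitchen)}
  through step 2 (move(bay,kitchen)): drop {at(kitchen)}, keep {key_at(k4,bay), open(d_bay_kitchen), open(d_store_kitchen)}, require {at(bay), open(d_bay_kitchen)}
    → {at(bay), key_at(k4,bay), open(d_bay_kitchen), open(d_store_kitchen)}
  through step 1 (move(store,bay)): drop {at(bay)}, keep {key_at(k4,bay), open(d_bay_kitchen), open(d_store_kitchen)}, require {at(store), open(d_bay_store)}
    → {at(store), key_at(k4,bay), open(d_bay_kitchen), open(d_bay_store), open(d_store_kitchen)}

== RESULT ==
["at(store)", "key_at(k4,bay)", "open(d_bay_kitchen)", "open(d_bay_store)", "open(d_store_kitchen)"]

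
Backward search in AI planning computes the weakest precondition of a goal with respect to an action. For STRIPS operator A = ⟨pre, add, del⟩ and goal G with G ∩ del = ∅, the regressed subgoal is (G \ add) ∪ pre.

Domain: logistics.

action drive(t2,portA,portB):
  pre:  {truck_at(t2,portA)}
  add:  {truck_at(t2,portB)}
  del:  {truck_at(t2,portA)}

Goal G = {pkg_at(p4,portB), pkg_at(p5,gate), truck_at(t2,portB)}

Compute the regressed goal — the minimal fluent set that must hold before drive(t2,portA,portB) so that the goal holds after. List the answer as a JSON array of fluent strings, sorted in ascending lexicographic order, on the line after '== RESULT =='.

Regress:
  G ∩ del = {}  (empty — regression defined)
  G \ add = {pkg_at(p4,portB), pkg_at(p5,gate), truck_at(t2,portB)} \ {truck_at(t2,portB)} = {pkg_at(p4,portB), pkg_at(p5,gate)}
  ∪ pre   = {pkg_at(p4,portB), pkg_at(p5,gate)} ∪ {truck_at(t2,portA)}
          = {pkg_at(p4,portB), pkg_at(p5,gate), truck_at(t2,portA)}

== RESULT ==
["pkg_at(p4,portB)", "pkg_at(p5,gate)", "truck_at(t2,portA)"]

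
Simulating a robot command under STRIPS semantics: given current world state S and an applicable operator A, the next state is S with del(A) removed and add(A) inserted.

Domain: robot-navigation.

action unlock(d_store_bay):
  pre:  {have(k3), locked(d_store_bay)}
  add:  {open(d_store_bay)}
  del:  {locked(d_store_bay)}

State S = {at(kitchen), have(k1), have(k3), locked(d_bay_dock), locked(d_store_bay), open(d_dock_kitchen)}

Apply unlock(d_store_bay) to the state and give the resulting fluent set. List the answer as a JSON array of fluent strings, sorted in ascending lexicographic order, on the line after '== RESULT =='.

Compute (S \ del) ∪ add:
  pre ⊆ S: {have(k3), locked(d_store_bay)} ⊆ S  — applicable
  S \ del = {at(kitchen), have(k1), have(k3), locked(d_bay_dock), open(d_dock_kitchen)}
  ∪ add   = {at(kitchen), have(k1), have(k3), locked(d_bay_dock), open(d_dock_kitchen), open(d_store_bay)}

== RESULT ==
["at(kitchen)", "have(k1)", "have(k3)", "locked(d_bay_dock)", "open(d_dock_kitchen)", "open(d_store_bay)"]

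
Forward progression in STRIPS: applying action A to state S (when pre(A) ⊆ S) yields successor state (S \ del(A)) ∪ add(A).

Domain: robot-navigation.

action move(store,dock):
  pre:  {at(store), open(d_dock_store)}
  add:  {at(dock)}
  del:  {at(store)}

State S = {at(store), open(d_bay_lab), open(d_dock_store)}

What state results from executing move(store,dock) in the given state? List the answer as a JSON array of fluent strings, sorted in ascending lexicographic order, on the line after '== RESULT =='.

Progress:
  pre ⊆ S: {at(store), open(d_dock_store)} ⊆ S  — applicable
  S \ del = {open(d_bay_lab), open(d_dock_store)}
  ∪ add   = {at(dock), open(d_bay_lab), open(d_dock_store)}

== RESULT ==
["at(dock)", "open(d_bay_lab)", "open(d_dock_store)"]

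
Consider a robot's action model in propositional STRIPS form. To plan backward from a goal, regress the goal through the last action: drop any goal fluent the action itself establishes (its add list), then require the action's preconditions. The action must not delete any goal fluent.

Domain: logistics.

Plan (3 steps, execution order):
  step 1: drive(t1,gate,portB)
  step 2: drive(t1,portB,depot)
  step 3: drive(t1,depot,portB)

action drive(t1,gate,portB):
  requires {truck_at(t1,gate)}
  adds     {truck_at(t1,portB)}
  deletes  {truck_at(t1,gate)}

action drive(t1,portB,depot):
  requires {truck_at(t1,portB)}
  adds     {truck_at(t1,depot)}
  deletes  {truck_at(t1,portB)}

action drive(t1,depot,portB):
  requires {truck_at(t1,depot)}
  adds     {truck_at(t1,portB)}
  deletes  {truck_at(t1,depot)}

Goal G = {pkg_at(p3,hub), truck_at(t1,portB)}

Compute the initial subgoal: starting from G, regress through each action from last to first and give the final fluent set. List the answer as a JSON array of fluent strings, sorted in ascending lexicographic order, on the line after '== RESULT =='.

Work backward from the goal:
  through step 3 (drive(t1,depot,portB)): drop {truck_at(t1,portB)}, keep {pkg_at(p3,hub)}, require {truck_at(t1,depot)}
    → {pkg_at(p3,hub), truck_at(t1,depot)}
  through step 2 (drive(t1,portB,depot)): drop {truck_at(t1,depot)}, keep {pkg_at(p3,hub)}, require {truck_at(t1,portB)}
    → {pkg_at(p3,hub), truck_at(t1,portB)}
  through step 1 (drive(t1,gate,portB)): drop {truck_at(t1,portB)}, keep {pkg_at(p3,hub)}, require {truck_at(t1,gate)}
    → {pkg_at(p3,hub), truck_at(t1,gate)}

== RESULT ==
["pkg_at(p3,hub)", "truck_at(t1,gate)"]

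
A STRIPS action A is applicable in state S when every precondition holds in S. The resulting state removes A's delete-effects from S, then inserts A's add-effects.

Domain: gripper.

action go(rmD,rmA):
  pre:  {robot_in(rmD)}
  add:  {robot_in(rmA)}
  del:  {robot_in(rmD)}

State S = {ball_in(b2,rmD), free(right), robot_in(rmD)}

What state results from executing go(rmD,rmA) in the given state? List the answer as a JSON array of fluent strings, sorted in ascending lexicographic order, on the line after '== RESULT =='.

Progress:
  pre ⊆ S: {robot_in(rmD)} ⊆ S  — applicable
  S \ del = {ball_in(b2,rmD), free(right)}
  ∪ add   = {ball_in(b2,rmD), free(right), robot_in(rmA)}

== RESULT ==
["ball_in(b2,rmD)", "free(right)", "robot_in(rmA)"]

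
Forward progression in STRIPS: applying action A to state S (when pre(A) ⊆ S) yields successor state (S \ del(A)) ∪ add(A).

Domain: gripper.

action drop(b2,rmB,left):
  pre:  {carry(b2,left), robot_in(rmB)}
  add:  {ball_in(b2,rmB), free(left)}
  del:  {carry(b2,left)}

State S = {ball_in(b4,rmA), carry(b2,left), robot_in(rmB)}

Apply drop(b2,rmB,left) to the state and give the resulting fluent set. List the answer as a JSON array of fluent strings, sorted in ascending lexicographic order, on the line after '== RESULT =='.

Compute (S \ del) ∪ add:
  pre ⊆ S: {carry(b2,left), robot_in(rmB)} ⊆ S  — applicable
  S \ del = {ball_in(b4,rmA), robot_in(rmB)}
  ∪ add   = {ball_in(b2,rmB), ball_in(b4,rmA), free(left), robot_in(rmB)}

== RESULT ==
["ball_in(b2,rmB)", "ball_in(b4,rmA)", "free(left)", "robot_in(rmB)"]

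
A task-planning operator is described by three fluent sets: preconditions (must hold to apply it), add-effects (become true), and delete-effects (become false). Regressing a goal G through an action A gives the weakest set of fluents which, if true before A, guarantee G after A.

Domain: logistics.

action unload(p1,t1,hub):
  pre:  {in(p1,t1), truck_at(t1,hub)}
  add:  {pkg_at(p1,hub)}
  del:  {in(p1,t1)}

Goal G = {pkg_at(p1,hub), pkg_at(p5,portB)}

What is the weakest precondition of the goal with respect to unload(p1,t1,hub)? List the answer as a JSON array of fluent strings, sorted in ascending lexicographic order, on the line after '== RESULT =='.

Compute (G \ add) ∪ pre:
  G ∩ del = {}  (empty — regression defined)
  G \ add = {pkg_at(p1,hub), pkg_at(p5,portB)} \ {pkg_at(p1,hub)} = {pkg_at(p5,portB)}
  ∪ pre   = {pkg_at(p5,portB)} ∪ {in(p1,t1), truck_at(t1,hub)}
          = {in(p1,t1), pkg_at(p5,portB), truck_at(t1,hub)}

== RESULT ==
["in(p1,t1)", "pkg_at(p5,portB)", "truck_at(t1,hub)"]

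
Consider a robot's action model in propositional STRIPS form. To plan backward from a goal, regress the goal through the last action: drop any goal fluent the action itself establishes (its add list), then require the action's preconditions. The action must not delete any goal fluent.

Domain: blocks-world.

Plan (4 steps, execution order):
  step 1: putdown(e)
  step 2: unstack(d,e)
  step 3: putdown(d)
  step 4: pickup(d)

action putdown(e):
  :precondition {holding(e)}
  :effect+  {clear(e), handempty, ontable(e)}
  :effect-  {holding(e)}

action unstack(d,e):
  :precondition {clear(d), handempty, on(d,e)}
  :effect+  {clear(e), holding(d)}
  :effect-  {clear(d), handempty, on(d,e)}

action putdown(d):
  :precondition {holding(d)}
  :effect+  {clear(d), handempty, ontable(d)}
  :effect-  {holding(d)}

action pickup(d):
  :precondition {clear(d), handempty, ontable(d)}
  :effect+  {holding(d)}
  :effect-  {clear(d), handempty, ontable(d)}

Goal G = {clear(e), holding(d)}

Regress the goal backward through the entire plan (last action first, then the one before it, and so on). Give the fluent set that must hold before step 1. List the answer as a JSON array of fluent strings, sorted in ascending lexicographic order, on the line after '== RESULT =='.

Work backward from the goal:
  through step 4 (pickup(d)): drop {holding(d)}, keep {clear(e)}, require {clear(d), handempty, ontable(d)}
    → {clear(d), clear(e), handempty, ontable(d)}
  through step 3 (putdown(d)): drop {clear(d), handempty, ontable(d)}, keep {clear(e)}, require {holding(d)}
    → {clear(e), holding(d)}
  through step 2 (unstack(d,e)): drop {clear(e), holding(d)}, keep {}, require {clear(d), handempty, on(d,e)}
    → {clear(d), handempty, on(d,e)}
  through step 1 (putdown(e)): drop {handempty}, keep {clear(d), on(d,e)}, require {holding(e)}
    → {clear(d), holding(e), on(d,e)}

== RESULT ==
["clear(d)", "holding(e)", "on(d,e)"]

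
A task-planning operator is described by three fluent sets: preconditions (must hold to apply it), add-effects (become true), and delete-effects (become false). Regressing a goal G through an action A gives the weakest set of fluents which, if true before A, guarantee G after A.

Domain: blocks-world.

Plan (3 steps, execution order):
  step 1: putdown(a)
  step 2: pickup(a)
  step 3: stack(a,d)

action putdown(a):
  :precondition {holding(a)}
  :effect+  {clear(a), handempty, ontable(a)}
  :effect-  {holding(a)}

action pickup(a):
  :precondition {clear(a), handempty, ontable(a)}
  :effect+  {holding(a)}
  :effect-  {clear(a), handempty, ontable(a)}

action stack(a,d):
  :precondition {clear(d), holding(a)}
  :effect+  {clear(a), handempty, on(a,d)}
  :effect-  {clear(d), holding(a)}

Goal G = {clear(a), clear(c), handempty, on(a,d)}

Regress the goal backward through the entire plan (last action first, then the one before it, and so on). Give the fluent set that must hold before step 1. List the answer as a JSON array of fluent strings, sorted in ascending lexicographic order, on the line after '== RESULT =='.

Work backward from the goal:
  through step 3 (stack(a,d)): drop {clear(a), handempty, on(a,d)}, keep {clear(c)}, require {clear(d), holding(a)}
    → {clear(c), clear(d), holding(a)}
  through step 2 (pickup(a)): drop {holding(a)}, keep {clear(c), clear(d)}, require {clear(a), handempty, ontable(a)}
    → {clear(a), clear(c), clear(d), handempty, ontable(a)}
  through step 1 (putdown(a)): drop {clear(a), handempty, ontable(a)}, keep {clear(c), clear(d)}, require {holding(a)}
    → {clear(c), clear(d), holding(a)}

== RESULT ==
["clear(c)", "clear(d)", "holding(a)"]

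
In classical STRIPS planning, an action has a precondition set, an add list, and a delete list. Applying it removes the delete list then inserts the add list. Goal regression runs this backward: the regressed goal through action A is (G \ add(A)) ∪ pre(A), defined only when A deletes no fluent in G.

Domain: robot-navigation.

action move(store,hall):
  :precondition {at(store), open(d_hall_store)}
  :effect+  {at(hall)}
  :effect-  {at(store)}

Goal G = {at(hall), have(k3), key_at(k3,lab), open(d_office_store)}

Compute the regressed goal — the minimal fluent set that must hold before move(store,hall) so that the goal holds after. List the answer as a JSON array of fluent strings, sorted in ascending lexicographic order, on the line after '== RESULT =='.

Compute (G \ add) ∪ pre:
  G ∩ del = {}  (empty — regression defined)
  G \ add = {at(hall), have(k3), key_at(k3,lab), open(d_office_store)} \ {at(hall)} = {have(k3), key_at(k3,lab), open(d_office_store)}
  ∪ pre   = {have(k3), key_at(k3,lab), open(d_office_store)} ∪ {at(store), open(d_hall_store)}
          = {at(store), have(k3), key_at(k3,lab), open(d_hall_store), open(d_office_store)}

== RESULT ==
["at(store)", "have(k3)", "key_at(k3,lab)", "open(d_hall_store)", "open(d_office_store)"]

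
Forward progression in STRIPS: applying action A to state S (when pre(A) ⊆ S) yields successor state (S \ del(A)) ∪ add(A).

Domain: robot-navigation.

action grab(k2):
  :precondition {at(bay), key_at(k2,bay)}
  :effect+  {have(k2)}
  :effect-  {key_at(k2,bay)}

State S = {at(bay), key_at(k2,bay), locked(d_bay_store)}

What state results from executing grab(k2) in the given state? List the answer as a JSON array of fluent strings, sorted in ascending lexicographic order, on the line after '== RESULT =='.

Compute (S \ del) ∪ add:
  pre ⊆ S: {at(bay), key_at(k2,bay)} ⊆ S  — applicable
  S \ del = {at(bay), locked(d_bay_store)}
  ∪ add   = {at(bay), have(k2), locked(d_bay_store)}

== RESULT ==
["at(bay)", "have(k2)", "locked(d_bay_store)"]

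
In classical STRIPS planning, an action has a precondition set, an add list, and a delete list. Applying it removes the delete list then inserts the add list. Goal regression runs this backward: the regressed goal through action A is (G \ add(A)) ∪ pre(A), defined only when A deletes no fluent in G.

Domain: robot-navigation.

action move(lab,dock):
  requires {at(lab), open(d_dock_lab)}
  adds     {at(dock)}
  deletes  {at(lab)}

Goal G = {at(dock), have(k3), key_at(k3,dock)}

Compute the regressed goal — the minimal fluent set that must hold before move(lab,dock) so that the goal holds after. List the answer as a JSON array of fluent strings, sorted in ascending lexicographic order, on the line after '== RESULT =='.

Compute (G \ add) ∪ pre:
  G ∩ del = {}  (empty — regression defined)
  G \ add = {at(dock), have(k3), key_at(k3,dock)} \ {at(dock)} = {have(k3), key_at(k3,dock)}
  ∪ pre   = {have(k3), key_at(k3,dock)} ∪ {at(lab), open(d_dock_lab)}
          = {at(lab), have(k3), key_at(k3,dock), open(d_dock_lab)}

== RESULT ==
["at(lab)", "have(k3)", "key_at(k3,dock)", "open(d_dock_lab)"]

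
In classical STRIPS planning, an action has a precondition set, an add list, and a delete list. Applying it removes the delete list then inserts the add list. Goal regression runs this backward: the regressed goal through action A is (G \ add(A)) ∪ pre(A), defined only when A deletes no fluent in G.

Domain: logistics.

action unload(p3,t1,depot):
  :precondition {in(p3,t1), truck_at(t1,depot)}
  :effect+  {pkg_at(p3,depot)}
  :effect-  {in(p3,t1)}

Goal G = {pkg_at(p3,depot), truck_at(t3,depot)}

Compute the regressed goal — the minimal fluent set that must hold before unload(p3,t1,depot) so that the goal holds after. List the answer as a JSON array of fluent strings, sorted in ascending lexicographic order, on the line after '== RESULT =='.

Regress:
  G ∩ del = {}  (empty — regression defined)
  G \ add = {pkg_at(p3,depot), truck_at(t3,depot)} \ {pkg_at(p3,depot)} = {truck_at(t3,depot)}
  ∪ pre   = {truck_at(t3,depot)} ∪ {in(p3,t1), truck_at(t1,depot)}
          = {in(p3,t1), truck_at(t1,depot), truck_at(t3,depot)}

== RESULT ==
["in(p3,t1)", "truck_at(t1,depot)", "truck_at(t3,depot)"]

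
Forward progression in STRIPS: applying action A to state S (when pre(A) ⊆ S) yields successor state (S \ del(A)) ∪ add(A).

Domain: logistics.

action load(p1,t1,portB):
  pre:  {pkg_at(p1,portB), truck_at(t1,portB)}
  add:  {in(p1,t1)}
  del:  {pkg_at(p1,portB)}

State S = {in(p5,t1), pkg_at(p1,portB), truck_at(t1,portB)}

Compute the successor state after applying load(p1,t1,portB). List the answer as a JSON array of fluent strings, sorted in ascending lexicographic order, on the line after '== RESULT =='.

Compute (S \ del) ∪ add:
  pre ⊆ S: {pkg_at(p1,portB), truck_at(t1,portB)} ⊆ S  — applicable
  S \ del = {in(p5,t1), truck_at(t1,portB)}
  ∪ add   = {in(p1,t1), in(p5,t1), truck_at(t1,portB)}

== RESULT ==
["in(p1,t1)", "in(p5,t1)", "truck_at(t1,portB)"]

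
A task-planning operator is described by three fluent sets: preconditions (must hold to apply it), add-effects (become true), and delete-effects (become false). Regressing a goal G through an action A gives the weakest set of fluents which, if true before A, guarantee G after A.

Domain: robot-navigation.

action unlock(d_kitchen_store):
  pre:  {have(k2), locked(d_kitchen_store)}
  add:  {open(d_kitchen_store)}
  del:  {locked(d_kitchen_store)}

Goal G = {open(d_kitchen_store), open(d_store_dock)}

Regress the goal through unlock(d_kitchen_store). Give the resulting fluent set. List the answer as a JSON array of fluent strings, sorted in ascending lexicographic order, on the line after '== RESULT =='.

Regress:
  G ∩ del = {}  (empty — regression defined)
  G \ add = {open(d_kitchen_store), open(d_store_dock)} \ {open(d_kitchen_store)} = {open(d_store_dock)}
  ∪ pre   = {open(d_store_dock)} ∪ {have(k2), locked(d_kitchen_store)}
          = {have(k2), locked(d_kitchen_store), open(d_store_dock)}

== RESULT ==
["have(k2)", "locked(d_kitchen_store)", "open(d_store_dock)"]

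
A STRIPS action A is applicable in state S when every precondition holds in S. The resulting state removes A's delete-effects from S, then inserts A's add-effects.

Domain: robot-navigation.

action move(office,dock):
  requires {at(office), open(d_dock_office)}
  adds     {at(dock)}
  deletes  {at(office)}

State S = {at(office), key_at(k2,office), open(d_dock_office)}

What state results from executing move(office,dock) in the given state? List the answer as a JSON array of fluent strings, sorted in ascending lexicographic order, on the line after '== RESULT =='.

Progress:
  pre ⊆ S: {at(office), open(d_dock_office)} ⊆ S  — applicable
  S \ del = {key_at(k2,office), open(d_dock_office)}
  ∪ add   = {at(dock), key_at(k2,office), open(d_dock_office)}

== RESULT ==
["at(dock)", "key_at(k2,office)", "open(d_dock_office)"]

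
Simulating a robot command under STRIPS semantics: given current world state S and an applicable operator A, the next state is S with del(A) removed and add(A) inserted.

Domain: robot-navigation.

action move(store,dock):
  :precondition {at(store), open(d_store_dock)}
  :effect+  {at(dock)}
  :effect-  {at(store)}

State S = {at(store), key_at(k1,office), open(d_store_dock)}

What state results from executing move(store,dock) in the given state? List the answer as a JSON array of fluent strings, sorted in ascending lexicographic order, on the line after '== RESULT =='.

Progress:
  pre ⊆ S: {at(store), open(d_store_dock)} ⊆ S  — applicable
  S \ del = {key_at(k1,office), open(d_store_dock)}
  ∪ add   = {at(dock), key_at(k1,office), open(d_store_dock)}

== RESULT ==
["at(dock)", "key_at(k1,office)", "open(d_store_dock)"]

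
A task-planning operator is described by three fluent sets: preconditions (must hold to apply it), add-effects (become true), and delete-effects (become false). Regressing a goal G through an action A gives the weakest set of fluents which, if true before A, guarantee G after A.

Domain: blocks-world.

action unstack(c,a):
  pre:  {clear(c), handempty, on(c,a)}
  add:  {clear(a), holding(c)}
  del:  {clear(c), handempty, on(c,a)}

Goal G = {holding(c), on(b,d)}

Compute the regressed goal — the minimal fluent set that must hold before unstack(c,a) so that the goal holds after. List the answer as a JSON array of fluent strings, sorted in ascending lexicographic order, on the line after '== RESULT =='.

Compute (G \ add) ∪ pre:
  G ∩ del = {}  (empty — regression defined)
  G \ add = {holding(c), on(b,d)} \ {clear(a), holding(c)} = {on(b,d)}
  ∪ pre   = {on(b,d)} ∪ {clear(c), handempty, on(c,a)}
          = {clear(c), handempty, on(b,d), on(c,a)}

== RESULT ==
["clear(c)", "handempty", "on(b,d)", "on(c,a)"]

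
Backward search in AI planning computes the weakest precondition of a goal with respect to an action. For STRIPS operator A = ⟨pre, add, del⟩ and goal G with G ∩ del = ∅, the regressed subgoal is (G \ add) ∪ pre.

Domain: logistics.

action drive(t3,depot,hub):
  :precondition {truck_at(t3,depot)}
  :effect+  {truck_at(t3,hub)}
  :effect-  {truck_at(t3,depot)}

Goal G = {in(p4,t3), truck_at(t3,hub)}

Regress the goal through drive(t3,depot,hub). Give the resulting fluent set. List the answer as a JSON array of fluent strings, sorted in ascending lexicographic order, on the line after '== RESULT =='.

Regress:
  G ∩ del = {}  (empty — regression defined)
  G \ add = {in(p4,t3), truck_at(t3,hub)} \ {truck_at(t3,hub)} = {in(p4,t3)}
  ∪ pre   = {in(p4,t3)} ∪ {truck_at(t3,depot)}
          = {in(p4,t3), truck_at(t3,depot)}

== RESULT ==
["in(p4,t3)", "truck_at(t3,depot)"]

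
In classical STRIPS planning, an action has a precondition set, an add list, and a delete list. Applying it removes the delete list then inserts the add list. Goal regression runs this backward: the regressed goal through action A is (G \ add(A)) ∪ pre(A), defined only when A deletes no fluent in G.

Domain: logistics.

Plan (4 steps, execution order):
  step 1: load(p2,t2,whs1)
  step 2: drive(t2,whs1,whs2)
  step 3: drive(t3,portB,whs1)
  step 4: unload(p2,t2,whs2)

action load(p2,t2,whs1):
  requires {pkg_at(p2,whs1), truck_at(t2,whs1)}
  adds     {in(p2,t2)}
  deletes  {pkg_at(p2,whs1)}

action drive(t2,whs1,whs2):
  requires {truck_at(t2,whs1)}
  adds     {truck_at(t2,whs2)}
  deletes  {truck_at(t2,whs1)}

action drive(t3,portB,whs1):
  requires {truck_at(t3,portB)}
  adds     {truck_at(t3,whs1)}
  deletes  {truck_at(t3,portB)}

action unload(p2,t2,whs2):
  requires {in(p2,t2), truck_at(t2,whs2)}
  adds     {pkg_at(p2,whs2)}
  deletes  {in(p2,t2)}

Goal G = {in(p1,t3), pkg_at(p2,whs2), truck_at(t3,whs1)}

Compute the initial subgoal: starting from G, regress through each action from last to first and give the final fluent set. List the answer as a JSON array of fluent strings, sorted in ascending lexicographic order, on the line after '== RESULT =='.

Work backward from the goal:
  through step 4 (unload(p2,t2,whs2)): drop {pkg_at(p2,whs2)}, keep {in(p1,t3), truck_at(t3,whs1)}, require {in(p2,t2), truck_at(t2,whs2)}
    → {in(p1,t3), in(p2,t2), truck_at(t2,whs2), truck_at(t3,whs1)}
  through step 3 (drive(t3,portB,whs1)): drop {truck_at(t3,whs1)}, keep {in(p1,t3), in(p2,t2), truck_at(t2,whs2)}, require {truck_at(t3,portB)}
    → {in(p1,t3), in(p2,t2), truck_at(t2,whs2), truck_at(t3,portB)}
  through step 2 (drive(t2,whs1,whs2)): drop {truck_at(t2,whs2)}, keep {in(p1,t3), in(p2,t2), truck_at(t3,portB)}, require {truck_at(t2,whs1)}
    → {in(p1,t3), in(p2,t2), truck_at(t2,whs1), truck_at(t3,portB)}
  through step 1 (load(p2,t2,whs1)): drop {in(p2,t2)}, keep {in(p1,t3), truck_at(t2,whs1), truck_at(t3,portB)}, require {pkg_at(p2,whs1), truck_at(t2,whs1)}
    → {in(p1,t3), pkg_at(p2,whs1), truck_at(t2,whs1), truck_at(t3,portB)}

== RESULT ==
["in(p1,t3)", "pkg_at(p2,whs1)", "truck_at(t2,whs1)", "truck_at(t3,portB)"]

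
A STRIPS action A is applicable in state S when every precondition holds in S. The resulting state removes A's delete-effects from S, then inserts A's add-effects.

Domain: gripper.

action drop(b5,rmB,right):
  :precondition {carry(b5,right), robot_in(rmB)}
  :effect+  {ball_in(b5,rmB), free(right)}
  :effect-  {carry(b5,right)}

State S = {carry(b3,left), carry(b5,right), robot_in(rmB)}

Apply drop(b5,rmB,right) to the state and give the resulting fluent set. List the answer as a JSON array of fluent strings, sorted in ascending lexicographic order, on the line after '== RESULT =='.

Compute (S \ del) ∪ add:
  pre ⊆ S: {carry(b5,right), robot_in(rmB)} ⊆ S  — applicable
  S \ del = {carry(b3,left), robot_in(rmB)}
  ∪ add   = {ball_in(b5,rmB), carry(b3,left), free(right), robot_in(rmB)}

== RESULT ==
["ball_in(b5,rmB)", "carry(b3,left)", "free(right)", "robot_in(rmB)"]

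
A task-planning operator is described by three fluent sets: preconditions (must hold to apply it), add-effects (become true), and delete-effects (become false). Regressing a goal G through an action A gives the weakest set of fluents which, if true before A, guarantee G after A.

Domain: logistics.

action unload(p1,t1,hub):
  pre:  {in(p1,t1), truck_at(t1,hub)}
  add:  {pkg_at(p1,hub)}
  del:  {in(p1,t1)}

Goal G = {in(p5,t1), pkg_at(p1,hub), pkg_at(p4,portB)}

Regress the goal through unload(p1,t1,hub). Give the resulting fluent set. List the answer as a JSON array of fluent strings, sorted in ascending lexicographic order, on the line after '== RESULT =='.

Regress:
  G ∩ del = {}  (empty — regression defined)
  G \ add = {in(p5,t1), pkg_at(p1,hub), pkg_at(p4,portB)} \ {pkg_at(p1,hub)} = {in(p5,t1), pkg_at(p4,portB)}
  ∪ pre   = {in(p5,t1), pkg_at(p4,portB)} ∪ {in(p1,t1), truck_at(t1,hub)}
          = {in(p1,t1), in(p5,t1), pkg_at(p4,portB), truck_at(t1,hub)}

== RESULT ==
["in(p1,t1)", "in(p5,t1)", "pkg_at(p4,portB)", "truck_at(t1,hub)"]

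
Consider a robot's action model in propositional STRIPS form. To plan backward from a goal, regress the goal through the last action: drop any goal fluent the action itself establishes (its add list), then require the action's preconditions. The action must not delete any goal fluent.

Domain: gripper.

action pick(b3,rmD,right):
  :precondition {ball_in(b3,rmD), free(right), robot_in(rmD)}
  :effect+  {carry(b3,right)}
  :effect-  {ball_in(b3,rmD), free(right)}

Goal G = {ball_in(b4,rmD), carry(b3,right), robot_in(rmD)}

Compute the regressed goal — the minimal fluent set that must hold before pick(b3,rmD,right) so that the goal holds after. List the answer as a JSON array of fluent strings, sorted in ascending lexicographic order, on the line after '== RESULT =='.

Regress:
  G ∩ del = {}  (empty — regression defined)
  G \ add = {ball_in(b4,rmD), carry(b3,right), robot_in(rmD)} \ {carry(b3,right)} = {ball_in(b4,rmD), robot_in(rmD)}
  ∪ pre   = {ball_in(b4,rmD), robot_in(rmD)} ∪ {ball_in(b3,rmD), free(right), robot_in(rmD)}
          = {ball_in(b3,rmD), ball_in(b4,rmD), free(right), robot_in(rmD)}

== RESULT ==
["ball_in(b3,rmD)", "ball_in(b4,rmD)", "free(right)", "robot_in(rmD)"]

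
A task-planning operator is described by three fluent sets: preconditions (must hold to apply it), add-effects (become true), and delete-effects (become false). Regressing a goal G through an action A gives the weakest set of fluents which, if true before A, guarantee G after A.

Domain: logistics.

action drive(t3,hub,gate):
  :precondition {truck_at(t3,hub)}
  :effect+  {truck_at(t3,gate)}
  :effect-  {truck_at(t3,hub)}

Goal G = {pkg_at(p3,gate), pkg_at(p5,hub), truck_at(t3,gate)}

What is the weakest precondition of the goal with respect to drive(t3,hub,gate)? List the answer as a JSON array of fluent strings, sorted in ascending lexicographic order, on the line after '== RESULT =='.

Compute (G \ add) ∪ pre:
  G ∩ del = {}  (empty — regression defined)
  G \ add = {pkg_at(p3,gate), pkg_at(p5,hub), truck_at(t3,gate)} \ {truck_at(t3,gate)} = {pkg_at(p3,gate), pkg_at(p5,hub)}
  ∪ pre   = {pkg_at(p3,gate), pkg_at(p5,hub)} ∪ {truck_at(t3,hub)}
          = {pkg_at(p3,gate), pkg_at(p5,hub), truck_at(t3,hub)}

== RESULT ==
["pkg_at(p3,gate)", "pkg_at(p5,hub)", "truck_at(t3,hub)"]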